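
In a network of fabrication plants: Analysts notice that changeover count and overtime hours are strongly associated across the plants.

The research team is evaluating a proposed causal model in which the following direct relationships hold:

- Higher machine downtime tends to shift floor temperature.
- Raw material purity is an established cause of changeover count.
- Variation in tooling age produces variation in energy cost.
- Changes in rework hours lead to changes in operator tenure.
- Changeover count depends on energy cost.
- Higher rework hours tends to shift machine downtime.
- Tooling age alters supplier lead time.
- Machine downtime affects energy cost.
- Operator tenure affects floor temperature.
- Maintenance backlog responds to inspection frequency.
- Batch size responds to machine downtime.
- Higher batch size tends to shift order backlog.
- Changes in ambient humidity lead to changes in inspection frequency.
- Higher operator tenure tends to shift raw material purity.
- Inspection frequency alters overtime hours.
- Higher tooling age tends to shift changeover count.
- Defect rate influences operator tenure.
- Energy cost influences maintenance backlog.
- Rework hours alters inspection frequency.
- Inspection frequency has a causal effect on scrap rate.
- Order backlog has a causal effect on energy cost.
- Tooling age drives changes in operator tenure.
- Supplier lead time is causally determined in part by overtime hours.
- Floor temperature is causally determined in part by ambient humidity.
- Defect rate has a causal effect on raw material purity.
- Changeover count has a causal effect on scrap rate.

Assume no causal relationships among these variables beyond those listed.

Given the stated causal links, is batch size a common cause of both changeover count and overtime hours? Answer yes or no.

Batch size has no stated causal path to overtime hours. A confounder must cause both variables, so batch size does not qualify.

no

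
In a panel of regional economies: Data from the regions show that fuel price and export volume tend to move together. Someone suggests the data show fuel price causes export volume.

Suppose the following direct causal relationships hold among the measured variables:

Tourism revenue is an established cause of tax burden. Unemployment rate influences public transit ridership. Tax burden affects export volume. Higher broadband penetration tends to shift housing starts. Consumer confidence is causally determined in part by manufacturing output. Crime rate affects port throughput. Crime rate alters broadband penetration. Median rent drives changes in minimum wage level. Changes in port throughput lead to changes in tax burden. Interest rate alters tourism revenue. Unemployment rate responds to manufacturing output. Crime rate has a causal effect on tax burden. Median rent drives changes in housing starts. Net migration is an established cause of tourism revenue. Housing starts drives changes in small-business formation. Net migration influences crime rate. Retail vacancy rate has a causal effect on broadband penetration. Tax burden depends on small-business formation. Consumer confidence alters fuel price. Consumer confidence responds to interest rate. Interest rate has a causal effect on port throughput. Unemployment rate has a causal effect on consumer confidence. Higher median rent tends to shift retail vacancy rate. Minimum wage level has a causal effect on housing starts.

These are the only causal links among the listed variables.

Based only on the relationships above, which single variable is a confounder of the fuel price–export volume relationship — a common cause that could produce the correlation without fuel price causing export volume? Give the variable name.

Interest rate has a causal path to fuel price (interest rate → consumer confidence → fuel price) and a separate causal path to export volume (interest rate → tourism revenue → tax burden → export volume), so it is a common cause of both.
No stated relationship gives fuel price a causal route to export volume, so the correlation is explained by the shared upstream cause rather than a direct effect.

interest rate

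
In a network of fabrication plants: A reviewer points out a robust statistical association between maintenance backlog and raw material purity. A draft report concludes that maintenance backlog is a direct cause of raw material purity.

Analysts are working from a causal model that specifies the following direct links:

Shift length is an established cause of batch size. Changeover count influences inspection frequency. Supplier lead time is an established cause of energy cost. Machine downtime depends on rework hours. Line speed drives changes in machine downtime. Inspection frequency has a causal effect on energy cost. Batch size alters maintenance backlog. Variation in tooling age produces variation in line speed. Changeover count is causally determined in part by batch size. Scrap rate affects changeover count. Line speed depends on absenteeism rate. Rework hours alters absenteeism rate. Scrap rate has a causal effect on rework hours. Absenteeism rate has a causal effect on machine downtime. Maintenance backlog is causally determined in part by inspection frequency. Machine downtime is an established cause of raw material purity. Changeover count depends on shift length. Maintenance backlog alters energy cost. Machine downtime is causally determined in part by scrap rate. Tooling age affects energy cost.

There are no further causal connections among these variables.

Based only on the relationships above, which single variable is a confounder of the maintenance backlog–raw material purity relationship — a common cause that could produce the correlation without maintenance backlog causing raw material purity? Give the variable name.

scrap rate

Scrap rate has a causal path to maintenance backlog (scrap rate → changeover count → inspection frequency → maintenance backlog) and a separate causal path to raw material purity (scrap rate → machine downtime → raw material purity), so it is a common cause of both.
No stated relationship gives maintenance backlog a causal route to raw material purity, so the correlation is explained by the shared upstream cause rather than a direct effect.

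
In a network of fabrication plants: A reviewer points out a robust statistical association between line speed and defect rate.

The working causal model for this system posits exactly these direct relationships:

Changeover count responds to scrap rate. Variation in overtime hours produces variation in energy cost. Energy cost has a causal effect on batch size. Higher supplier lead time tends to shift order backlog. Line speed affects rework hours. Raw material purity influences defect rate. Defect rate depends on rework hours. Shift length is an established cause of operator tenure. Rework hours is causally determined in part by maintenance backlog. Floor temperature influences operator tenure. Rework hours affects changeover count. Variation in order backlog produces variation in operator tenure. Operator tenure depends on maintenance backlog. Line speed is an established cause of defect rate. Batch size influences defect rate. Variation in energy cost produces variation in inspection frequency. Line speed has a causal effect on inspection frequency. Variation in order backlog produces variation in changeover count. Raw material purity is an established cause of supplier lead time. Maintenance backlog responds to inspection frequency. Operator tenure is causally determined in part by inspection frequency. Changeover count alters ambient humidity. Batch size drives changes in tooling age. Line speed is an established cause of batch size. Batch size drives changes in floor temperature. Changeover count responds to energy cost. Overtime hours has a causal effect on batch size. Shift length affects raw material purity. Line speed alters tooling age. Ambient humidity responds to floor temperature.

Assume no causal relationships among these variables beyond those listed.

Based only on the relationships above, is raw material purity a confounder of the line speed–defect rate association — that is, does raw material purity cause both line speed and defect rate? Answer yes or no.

no

Raw material purity has no stated causal path to line speed. A confounder must cause both variables, so raw material purity does not qualify.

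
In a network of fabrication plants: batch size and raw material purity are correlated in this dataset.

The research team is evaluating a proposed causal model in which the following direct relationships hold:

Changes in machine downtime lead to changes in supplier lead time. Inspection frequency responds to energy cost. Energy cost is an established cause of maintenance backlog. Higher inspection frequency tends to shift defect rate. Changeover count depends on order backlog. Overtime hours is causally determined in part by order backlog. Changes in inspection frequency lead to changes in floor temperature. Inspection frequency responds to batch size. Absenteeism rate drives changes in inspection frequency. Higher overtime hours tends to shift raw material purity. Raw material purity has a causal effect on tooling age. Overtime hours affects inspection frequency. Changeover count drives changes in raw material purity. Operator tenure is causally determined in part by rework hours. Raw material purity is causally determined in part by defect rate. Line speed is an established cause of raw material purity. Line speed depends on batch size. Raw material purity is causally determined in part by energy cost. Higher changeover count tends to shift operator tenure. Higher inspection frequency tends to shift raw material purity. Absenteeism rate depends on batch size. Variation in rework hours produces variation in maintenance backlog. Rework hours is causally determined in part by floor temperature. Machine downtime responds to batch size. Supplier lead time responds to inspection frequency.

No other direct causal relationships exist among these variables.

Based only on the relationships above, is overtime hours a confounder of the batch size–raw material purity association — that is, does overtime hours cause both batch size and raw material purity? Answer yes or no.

no

Overtime hours has no stated causal path to batch size. A confounder must cause both variables, so overtime hours does not qualify.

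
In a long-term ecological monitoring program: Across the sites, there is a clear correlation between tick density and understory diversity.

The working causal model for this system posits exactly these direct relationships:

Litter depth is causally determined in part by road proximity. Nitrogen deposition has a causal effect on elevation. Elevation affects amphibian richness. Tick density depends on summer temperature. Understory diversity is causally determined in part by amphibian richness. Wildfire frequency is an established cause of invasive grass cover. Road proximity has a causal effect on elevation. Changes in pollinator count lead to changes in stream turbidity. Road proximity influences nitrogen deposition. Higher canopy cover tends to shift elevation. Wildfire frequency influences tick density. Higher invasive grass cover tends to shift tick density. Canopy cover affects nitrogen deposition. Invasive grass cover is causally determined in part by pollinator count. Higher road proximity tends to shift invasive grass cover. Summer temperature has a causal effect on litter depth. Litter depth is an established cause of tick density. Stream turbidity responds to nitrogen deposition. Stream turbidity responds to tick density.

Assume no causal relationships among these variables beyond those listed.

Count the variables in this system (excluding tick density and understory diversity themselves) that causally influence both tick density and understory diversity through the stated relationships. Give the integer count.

1

The common causes are: road proximity (to tick density via road proximity → litter depth → tick density; to understory diversity via road proximity → elevation → amphibian richness → understory diversity).
Every other variable lacks a causal path to at least one of tick density and understory diversity.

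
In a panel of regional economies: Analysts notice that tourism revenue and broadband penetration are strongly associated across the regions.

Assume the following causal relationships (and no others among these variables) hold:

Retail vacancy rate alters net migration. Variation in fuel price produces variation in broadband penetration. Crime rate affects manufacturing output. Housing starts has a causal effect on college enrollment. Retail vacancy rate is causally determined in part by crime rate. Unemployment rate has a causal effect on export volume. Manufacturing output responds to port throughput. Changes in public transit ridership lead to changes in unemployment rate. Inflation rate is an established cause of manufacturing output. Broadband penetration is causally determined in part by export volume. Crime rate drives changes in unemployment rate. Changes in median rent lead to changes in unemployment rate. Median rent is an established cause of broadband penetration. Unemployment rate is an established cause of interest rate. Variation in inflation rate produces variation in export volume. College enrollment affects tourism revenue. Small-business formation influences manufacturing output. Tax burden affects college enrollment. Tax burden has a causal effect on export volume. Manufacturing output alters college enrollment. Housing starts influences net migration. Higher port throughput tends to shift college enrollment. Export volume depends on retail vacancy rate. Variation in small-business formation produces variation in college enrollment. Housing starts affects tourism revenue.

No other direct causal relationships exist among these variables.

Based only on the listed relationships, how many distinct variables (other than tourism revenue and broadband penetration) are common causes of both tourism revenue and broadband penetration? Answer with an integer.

The common causes are: crime rate (to tourism revenue via crime rate → manufacturing output → college enrollment → tourism revenue; to broadband penetration via crime rate → unemployment rate → export volume → broadband penetration); inflation rate (to tourism revenue via inflation rate → manufacturing output → college enrollment → tourism revenue; to broadband penetration via inflation rate → export volume → broadband penetration); tax burden (to tourism revenue via tax burden → college enrollment → tourism revenue; to broadband penetration via tax burden → export volume → broadband penetration).
Every other variable lacks a causal path to at least one of tourism revenue and broadband penetration.

3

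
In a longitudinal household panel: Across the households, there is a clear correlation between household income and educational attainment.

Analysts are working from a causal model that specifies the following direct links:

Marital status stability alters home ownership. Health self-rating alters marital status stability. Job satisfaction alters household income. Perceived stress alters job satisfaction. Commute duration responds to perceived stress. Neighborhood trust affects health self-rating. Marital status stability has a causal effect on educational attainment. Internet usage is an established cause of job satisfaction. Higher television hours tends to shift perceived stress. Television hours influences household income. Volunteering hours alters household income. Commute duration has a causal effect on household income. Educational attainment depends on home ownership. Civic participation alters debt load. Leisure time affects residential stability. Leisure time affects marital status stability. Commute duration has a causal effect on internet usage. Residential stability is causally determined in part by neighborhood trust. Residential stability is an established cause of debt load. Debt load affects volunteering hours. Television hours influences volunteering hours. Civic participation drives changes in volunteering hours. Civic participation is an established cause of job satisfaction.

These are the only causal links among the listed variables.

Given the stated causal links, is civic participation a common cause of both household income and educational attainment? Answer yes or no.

Civic participation has no stated causal path to educational attainment. A confounder must cause both variables, so civic participation does not qualify.

no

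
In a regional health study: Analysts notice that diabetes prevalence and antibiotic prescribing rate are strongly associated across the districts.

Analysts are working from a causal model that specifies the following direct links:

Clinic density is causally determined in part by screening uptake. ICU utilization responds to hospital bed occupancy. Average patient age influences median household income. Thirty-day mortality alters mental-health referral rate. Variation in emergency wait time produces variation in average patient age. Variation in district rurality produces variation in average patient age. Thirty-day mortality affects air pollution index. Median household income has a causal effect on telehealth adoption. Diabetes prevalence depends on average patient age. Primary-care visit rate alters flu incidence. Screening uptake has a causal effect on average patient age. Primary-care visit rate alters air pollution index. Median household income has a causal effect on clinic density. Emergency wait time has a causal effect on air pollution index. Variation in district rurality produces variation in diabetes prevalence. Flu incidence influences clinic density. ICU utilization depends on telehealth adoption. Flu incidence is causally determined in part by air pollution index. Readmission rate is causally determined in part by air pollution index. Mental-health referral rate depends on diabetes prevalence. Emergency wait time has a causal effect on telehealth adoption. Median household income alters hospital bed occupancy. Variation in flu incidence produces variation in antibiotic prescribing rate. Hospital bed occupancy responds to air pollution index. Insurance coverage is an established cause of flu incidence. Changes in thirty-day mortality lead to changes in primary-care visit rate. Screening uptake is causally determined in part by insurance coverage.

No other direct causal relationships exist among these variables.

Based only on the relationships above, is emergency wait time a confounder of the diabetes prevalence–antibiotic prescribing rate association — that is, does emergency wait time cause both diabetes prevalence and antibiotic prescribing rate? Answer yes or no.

Emergency wait time has a causal path to diabetes prevalence (emergency wait time → average patient age → diabetes prevalence) and to antibiotic prescribing rate (emergency wait time → air pollution index → flu incidence → antibiotic prescribing rate), so it is a common cause of both — a confounder.

yes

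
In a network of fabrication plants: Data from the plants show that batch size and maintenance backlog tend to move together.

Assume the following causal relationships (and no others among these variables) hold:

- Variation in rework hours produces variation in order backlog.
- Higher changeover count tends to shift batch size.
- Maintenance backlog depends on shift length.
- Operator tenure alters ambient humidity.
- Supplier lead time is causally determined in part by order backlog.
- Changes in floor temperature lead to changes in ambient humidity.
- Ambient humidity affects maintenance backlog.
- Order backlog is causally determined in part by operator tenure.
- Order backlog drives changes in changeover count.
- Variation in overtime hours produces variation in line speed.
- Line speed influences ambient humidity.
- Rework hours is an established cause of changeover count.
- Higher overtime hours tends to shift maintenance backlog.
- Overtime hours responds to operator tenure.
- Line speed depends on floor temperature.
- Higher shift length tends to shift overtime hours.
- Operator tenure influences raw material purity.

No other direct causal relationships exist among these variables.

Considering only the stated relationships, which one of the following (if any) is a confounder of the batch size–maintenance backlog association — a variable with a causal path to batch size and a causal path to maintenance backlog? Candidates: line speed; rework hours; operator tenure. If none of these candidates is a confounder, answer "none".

operator tenure

Operator tenure causes batch size (operator tenure → order backlog → changeover count → batch size) and also causes maintenance backlog (operator tenure → overtime hours → maintenance backlog); it is a common cause of both.
Each of the other candidates lacks a causal path to at least one of batch size and maintenance backlog, so they do not confound the relationship.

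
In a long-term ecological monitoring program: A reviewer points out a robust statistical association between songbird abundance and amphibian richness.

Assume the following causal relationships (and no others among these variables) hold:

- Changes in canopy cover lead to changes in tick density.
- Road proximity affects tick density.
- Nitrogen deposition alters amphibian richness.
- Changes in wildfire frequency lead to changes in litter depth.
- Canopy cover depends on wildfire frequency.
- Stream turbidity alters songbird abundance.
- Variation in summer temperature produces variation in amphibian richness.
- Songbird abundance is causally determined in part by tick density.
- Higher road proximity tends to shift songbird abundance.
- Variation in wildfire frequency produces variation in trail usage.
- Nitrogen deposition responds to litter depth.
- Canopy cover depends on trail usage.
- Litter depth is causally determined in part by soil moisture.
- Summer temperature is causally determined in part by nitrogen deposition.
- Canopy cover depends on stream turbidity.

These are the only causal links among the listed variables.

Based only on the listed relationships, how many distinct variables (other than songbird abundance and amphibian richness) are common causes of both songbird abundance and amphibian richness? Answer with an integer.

1

The common causes are: wildfire frequency (to songbird abundance via wildfire frequency → canopy cover → tick density → songbird abundance; to amphibian richness via wildfire frequency → litter depth → nitrogen deposition → amphibian richness).
Every other variable lacks a causal path to at least one of songbird abundance and amphibian richness.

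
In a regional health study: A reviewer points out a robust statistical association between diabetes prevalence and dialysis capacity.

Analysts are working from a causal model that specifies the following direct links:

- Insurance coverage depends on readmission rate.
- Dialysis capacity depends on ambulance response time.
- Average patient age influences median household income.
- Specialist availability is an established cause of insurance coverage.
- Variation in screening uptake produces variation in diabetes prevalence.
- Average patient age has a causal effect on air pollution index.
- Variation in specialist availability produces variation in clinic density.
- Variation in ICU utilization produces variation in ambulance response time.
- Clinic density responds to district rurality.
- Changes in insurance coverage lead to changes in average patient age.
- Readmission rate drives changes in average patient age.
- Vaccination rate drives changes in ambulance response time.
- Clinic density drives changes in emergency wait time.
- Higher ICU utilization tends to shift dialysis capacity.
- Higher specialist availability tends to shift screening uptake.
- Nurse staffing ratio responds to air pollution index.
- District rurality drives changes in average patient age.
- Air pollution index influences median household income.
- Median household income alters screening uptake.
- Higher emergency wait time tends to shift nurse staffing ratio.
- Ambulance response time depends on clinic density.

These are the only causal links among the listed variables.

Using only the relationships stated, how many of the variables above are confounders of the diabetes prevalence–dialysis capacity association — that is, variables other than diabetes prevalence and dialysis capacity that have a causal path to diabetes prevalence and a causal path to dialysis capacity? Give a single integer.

2

The common causes are: district rurality (to diabetes prevalence via district rurality → average patient age → median household income → screening uptake → diabetes prevalence; to dialysis capacity via district rurality → clinic density → ambulance response time → dialysis capacity); specialist availability (to diabetes prevalence via specialist availability → screening uptake → diabetes prevalence; to dialysis capacity via specialist availability → clinic density → ambulance response time → dialysis capacity).
Every other variable lacks a causal path to at least one of diabetes prevalence and dialysis capacity.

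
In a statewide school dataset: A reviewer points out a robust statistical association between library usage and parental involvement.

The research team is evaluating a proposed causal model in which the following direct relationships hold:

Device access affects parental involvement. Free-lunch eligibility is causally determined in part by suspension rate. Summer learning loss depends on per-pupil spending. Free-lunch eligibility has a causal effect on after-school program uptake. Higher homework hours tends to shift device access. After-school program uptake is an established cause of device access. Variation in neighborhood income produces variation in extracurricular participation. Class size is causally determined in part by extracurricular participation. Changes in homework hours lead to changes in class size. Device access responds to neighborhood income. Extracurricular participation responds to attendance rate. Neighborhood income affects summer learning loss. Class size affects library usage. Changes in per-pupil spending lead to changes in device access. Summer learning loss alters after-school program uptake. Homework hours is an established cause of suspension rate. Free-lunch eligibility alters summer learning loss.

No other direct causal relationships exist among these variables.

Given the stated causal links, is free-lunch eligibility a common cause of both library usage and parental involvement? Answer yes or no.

Free-lunch eligibility has no stated causal path to library usage. A confounder must cause both variables, so free-lunch eligibility does not qualify.

no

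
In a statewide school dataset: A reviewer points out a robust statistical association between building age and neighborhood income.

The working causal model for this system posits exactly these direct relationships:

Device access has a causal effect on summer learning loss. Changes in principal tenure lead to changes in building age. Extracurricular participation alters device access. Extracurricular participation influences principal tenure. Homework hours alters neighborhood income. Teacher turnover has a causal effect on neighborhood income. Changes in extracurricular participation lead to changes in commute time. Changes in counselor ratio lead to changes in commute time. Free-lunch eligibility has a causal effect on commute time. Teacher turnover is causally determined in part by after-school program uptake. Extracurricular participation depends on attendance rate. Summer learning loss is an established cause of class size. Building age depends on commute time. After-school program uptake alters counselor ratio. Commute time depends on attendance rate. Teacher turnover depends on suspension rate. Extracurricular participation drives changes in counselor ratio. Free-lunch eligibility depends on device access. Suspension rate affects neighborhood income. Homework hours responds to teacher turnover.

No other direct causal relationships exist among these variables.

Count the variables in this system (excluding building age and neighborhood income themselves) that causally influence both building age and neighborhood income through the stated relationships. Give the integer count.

The common causes are: after-school program uptake (to building age via after-school program uptake → counselor ratio → commute time → building age; to neighborhood income via after-school program uptake → teacher turnover → neighborhood income).
Every other variable lacks a causal path to at least one of building age and neighborhood income.

1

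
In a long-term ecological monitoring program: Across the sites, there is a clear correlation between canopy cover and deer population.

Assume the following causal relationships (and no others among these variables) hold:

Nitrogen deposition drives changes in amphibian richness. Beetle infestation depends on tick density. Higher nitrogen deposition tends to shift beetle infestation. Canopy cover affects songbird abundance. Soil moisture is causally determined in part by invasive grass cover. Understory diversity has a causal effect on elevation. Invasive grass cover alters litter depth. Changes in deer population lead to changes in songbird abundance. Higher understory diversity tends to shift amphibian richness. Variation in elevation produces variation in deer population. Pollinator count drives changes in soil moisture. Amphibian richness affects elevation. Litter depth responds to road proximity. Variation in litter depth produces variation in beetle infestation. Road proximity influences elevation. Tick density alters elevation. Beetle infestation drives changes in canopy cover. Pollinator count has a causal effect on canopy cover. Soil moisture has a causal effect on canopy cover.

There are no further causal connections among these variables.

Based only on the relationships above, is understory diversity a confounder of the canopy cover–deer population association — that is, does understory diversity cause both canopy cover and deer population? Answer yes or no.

no

Understory diversity has no stated causal path to canopy cover. A confounder must cause both variables, so understory diversity does not qualify.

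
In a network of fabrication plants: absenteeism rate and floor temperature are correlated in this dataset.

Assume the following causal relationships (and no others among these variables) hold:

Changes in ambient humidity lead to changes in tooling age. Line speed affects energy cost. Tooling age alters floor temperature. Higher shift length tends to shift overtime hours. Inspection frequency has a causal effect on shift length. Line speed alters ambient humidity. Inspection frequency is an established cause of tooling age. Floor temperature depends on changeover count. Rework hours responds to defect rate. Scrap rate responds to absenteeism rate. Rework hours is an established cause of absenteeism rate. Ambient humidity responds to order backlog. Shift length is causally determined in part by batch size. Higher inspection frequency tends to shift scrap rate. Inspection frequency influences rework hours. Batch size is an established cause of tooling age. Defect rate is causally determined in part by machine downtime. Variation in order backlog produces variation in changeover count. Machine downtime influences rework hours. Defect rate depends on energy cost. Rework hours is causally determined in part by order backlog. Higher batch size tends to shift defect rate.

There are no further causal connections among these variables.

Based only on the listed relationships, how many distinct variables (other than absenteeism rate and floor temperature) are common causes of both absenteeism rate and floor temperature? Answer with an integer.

The common causes are: batch size (to absenteeism rate via batch size → defect rate → rework hours → absenteeism rate; to floor temperature via batch size → tooling age → floor temperature); inspection frequency (to absenteeism rate via inspection frequency → rework hours → absenteeism rate; to floor temperature via inspection frequency → tooling age → floor temperature); line speed (to absenteeism rate via line speed → energy cost → defect rate → rework hours → absenteeism rate; to floor temperature via line speed → ambient humidity → tooling age → floor temperature); order backlog (to absenteeism rate via order backlog → rework hours → absenteeism rate; to floor temperature via order backlog → changeover count → floor temperature).
Every other variable lacks a causal path to at least one of absenteeism rate and floor temperature.

4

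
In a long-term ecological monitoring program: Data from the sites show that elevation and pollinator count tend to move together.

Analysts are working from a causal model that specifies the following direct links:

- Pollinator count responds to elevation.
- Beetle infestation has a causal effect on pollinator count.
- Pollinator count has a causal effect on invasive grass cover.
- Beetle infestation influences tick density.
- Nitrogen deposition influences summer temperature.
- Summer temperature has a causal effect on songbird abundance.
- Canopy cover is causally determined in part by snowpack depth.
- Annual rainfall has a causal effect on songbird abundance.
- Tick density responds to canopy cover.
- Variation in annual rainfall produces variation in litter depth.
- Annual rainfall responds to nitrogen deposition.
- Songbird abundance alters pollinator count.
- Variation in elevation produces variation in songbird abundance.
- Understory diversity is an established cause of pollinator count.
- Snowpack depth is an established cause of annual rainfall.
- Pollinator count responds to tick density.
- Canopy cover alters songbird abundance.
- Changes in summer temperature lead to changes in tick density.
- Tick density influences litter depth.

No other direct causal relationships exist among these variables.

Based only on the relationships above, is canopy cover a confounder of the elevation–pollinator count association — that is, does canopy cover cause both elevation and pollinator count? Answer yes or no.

no

Canopy cover has no stated causal path to elevation. A confounder must cause both variables, so canopy cover does not qualify.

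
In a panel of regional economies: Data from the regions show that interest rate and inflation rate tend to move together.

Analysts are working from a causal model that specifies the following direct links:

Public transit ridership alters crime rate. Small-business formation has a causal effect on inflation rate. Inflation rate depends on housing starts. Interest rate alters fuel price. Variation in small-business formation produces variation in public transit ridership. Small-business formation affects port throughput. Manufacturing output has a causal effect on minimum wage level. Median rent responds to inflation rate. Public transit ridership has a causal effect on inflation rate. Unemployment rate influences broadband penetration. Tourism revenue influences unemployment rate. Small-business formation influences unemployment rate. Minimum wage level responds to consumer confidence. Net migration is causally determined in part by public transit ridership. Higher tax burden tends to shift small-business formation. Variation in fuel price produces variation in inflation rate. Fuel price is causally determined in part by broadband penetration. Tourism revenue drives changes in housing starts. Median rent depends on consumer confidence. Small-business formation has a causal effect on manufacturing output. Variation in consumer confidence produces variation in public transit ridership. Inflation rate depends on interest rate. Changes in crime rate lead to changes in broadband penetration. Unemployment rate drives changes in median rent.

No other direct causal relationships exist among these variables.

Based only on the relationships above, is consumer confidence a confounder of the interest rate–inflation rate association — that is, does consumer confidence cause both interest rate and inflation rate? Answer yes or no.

Consumer confidence has no stated causal path to interest rate. A confounder must cause both variables, so consumer confidence does not qualify.

no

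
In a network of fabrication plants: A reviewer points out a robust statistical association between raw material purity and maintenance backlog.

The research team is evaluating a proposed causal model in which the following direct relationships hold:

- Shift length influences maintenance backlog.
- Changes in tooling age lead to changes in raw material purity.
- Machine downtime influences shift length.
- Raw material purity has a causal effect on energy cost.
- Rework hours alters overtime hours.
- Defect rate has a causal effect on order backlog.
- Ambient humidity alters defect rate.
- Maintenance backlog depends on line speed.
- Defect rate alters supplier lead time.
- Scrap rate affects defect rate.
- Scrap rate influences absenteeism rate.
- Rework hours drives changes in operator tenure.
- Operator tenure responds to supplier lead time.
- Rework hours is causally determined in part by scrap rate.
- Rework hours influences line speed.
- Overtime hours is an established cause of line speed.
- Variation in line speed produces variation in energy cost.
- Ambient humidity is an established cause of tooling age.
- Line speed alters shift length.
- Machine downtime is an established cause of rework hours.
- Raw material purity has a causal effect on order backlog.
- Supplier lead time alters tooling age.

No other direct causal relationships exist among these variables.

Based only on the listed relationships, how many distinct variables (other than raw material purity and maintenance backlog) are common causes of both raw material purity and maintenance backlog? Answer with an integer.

1

The common causes are: scrap rate (to raw material purity via scrap rate → defect rate → supplier lead time → tooling age → raw material purity; to maintenance backlog via scrap rate → rework hours → line speed → maintenance backlog).
Every other variable lacks a causal path to at least one of raw material purity and maintenance backlog.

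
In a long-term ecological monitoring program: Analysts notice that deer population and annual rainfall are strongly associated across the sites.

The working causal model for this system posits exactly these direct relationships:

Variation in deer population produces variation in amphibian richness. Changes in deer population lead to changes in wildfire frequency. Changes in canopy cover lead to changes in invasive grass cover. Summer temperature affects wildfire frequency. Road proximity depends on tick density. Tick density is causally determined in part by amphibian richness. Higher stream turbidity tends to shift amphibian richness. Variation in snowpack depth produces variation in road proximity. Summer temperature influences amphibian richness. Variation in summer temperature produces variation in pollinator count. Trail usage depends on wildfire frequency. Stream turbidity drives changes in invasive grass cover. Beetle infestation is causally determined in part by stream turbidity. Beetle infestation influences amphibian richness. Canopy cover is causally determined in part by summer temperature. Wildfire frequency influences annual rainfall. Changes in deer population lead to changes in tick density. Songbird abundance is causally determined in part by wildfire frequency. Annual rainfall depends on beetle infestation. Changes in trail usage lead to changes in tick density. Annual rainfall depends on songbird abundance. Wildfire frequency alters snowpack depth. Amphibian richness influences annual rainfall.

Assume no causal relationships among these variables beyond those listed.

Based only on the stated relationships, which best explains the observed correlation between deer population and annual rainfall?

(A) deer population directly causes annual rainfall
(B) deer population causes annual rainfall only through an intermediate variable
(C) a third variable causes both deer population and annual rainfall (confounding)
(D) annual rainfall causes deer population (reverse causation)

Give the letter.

B

Deer population reaches annual rainfall through deer population → amphibian richness → annual rainfall — an indirect causal chain with no direct deer population → annual rainfall link. No variable causes both deer population and annual rainfall, so confounding is ruled out; the effect is mediated.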